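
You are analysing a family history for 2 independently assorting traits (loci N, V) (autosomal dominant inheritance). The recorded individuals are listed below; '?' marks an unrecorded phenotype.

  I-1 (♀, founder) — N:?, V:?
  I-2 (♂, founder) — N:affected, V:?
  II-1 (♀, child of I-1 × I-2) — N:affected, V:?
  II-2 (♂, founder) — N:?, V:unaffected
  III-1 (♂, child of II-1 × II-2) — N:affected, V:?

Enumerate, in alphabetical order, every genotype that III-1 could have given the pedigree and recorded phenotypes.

III-1 ∈ {NN Vv, NN vv, Nn Vv, Nn vv}

N/I-1 ? ·: nn|Nn|NN
N/I-2 aff ·: Nn|NN
N/II-1 aff I-1×I-2: Nn|NN
N/II-2 ? ·: nn|Nn|NN
N/III-1 aff II-1×II-2: Nn|NN
⇒ N over [I-1,I-2,II-1,II-2,III-1]: 41 consistent
V/I-1 ? ·: vv|Vv|VV
V/I-2 ? ·: vv|Vv|VV
V/II-1 ? I-1×I-2: vv|Vv|VV
V/II-2 un ·: vv
V/III-1 ? II-1×II-2: vv|Vv
⇒ V over [I-1,I-2,II-1,II-2,III-1]: 22 consistent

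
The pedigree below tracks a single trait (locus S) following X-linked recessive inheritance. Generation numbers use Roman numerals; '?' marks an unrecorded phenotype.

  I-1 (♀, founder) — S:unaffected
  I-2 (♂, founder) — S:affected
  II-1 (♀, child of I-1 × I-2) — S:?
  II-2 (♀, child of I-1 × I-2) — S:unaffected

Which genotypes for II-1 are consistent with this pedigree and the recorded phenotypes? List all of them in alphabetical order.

II-1 ∈ {X^SX^s, X^sX^s}

S/I-1 un ·: X^SX^S|X^SX^s
S/I-2 aff ·: X^sY
S/II-1 ? I-1×I-2: X^SX^s|X^sX^s
S/II-2 un I-1×I-2: X^SX^s
⇒ S over [I-1,I-2,II-1,II-2]: 3 consistent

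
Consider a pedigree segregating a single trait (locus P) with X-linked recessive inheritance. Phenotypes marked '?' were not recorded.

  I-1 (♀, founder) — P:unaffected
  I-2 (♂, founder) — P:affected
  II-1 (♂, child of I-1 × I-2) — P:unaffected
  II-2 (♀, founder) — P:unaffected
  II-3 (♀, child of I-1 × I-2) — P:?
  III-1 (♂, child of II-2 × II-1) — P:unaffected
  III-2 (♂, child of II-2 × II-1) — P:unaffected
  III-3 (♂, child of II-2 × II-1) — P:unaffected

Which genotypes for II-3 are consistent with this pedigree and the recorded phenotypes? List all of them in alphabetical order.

II-3 ∈ {X^PX^p, X^pX^p}

P/I-1 un ·: X^PX^P|X^PX^p
P/I-2 aff ·: X^pY
P/II-1 un I-1×I-2: X^PY
P/II-2 un ·: X^PX^P|X^PX^p
P/II-3 ? I-1×I-2: X^PX^p|X^pX^p
P/III-1 un II-2×II-1: X^PY
P/III-2 un II-2×II-1: X^PY
P/III-3 un II-2×II-1: X^PY
⇒ P over [I-1,I-2,II-1,II-2,II-3,III-1,III-2,III-3]: 6 consistent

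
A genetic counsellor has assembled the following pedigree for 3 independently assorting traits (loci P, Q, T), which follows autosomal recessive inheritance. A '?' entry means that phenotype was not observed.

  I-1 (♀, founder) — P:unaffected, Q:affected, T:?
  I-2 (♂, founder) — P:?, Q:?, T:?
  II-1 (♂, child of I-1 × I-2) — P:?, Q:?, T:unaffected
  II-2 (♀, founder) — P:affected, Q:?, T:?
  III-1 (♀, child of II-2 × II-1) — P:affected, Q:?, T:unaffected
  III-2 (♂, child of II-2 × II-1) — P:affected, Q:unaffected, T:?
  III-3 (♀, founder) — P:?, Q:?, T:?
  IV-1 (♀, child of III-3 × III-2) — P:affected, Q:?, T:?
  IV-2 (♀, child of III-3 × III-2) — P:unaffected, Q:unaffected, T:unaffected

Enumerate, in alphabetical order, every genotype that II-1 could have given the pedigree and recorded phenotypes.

P/I-1 un ·: PP|Pp
P/I-2 ? ·: PP|Pp|pp
P/II-1 ? I-1×I-2: Pp|pp
P/II-2 aff ·: pp
P/III-1 aff II-2×II-1: pp
P/III-2 aff II-2×II-1: pp
P/III-3 ? ·: Pp
P/IV-1 aff III-3×III-2: pp
P/IV-2 un III-3×III-2: Pp
⇒ P over [I-1,I-2,II-1,II-2,III-1,III-2,III-3,IV-1,IV-2]: 7 consistent
Q/I-1 aff ·: qq
Q/I-2 ? ·: QQ|Qq|qq
Q/II-1 ? I-1×I-2: Qq|qq
Q/II-2 ? ·: QQ|Qq|qq
Q/III-1 ? II-2×II-1: QQ|Qq|qq
Q/III-2 un II-2×II-1: QQ|Qq
Q/III-3 ? ·: QQ|Qq|qq
Q/IV-1 ? III-3×III-2: QQ|Qq|qq
Q/IV-2 un III-3×III-2: QQ|Qq
⇒ Q over [I-1,I-2,II-1,II-2,III-1,III-2,III-3,IV-1,IV-2]: 300 consistent
T/I-1 ? ·: TT|Tt|tt
T/I-2 ? ·: TT|Tt|tt
T/II-1 un I-1×I-2: TT|Tt
T/II-2 ? ·: TT|Tt|tt
T/III-1 un II-2×II-1: TT|Tt
T/III-2 ? II-2×II-1: TT|Tt|tt
T/III-3 ? ·: TT|Tt|tt
T/IV-1 ? III-3×III-2: TT|Tt|tt
T/IV-2 un III-3×III-2: TT|Tt
⇒ T over [I-1,I-2,II-1,II-2,III-1,III-2,III-3,IV-1,IV-2]: 867 consistent

II-1 ∈ {Pp Qq TT, Pp Qq Tt, Pp qq TT, Pp qq Tt, pp Qq TT, pp Qq Tt, pp qq TT, pp qq Tt}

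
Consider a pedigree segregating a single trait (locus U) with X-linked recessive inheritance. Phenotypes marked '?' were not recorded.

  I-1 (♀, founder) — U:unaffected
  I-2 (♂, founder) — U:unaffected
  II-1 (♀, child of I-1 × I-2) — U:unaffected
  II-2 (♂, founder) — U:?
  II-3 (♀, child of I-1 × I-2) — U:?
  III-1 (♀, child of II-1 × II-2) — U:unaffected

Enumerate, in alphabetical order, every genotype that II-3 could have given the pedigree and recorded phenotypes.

U/I-1 un ·: X^UX^U|X^UX^u
U/I-2 un ·: X^UY
U/II-1 un I-1×I-2: X^UX^U|X^UX^u
U/II-2 ? ·: X^UY|X^uY
U/II-3 ? I-1×I-2: X^UX^U|X^UX^u
U/III-1 un II-1×II-2: X^UX^U|X^UX^u
⇒ U over [I-1,I-2,II-1,II-2,II-3,III-1]: 12 consistent

II-3 ∈ {X^UX^U, X^UX^u}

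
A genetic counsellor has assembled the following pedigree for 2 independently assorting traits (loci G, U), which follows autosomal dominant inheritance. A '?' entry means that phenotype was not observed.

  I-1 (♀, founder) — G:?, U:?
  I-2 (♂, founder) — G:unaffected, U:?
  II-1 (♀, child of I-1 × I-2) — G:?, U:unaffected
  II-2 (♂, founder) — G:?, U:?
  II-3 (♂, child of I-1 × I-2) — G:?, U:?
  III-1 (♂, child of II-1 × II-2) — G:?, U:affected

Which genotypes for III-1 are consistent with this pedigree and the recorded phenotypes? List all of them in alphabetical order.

III-1 ∈ {GG Uu, Gg Uu, gg Uu}

G/I-1 ? ·: gg|Gg|GG
G/I-2 un ·: gg
G/II-1 ? I-1×I-2: gg|Gg
G/II-2 ? ·: gg|Gg|GG
G/II-3 ? I-1×I-2: gg|Gg
G/III-1 ? II-1×II-2: gg|Gg|GG
⇒ G over [I-1,I-2,II-1,II-2,II-3,III-1]: 33 consistent
U/I-1 ? ·: uu|Uu
U/I-2 ? ·: uu|Uu
U/II-1 un I-1×I-2: uu
U/II-2 ? ·: Uu|UU
U/II-3 ? I-1×I-2: uu|Uu|UU
U/III-1 aff II-1×II-2: Uu
⇒ U over [I-1,I-2,II-1,II-2,II-3,III-1]: 16 consistent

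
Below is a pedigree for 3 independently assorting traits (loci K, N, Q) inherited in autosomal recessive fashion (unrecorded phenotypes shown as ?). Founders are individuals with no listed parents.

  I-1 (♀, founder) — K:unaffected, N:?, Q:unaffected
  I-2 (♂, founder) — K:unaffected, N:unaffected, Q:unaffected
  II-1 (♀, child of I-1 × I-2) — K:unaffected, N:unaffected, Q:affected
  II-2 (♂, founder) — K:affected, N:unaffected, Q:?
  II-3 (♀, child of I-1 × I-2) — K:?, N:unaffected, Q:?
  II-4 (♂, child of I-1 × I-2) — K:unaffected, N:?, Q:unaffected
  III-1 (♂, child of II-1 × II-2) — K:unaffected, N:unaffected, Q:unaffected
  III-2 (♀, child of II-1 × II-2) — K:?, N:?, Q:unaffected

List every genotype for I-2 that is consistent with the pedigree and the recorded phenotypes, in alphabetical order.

K/I-1 un ·: KK|Kk
K/I-2 un ·: KK|Kk
K/II-1 un I-1×I-2: KK|Kk
K/II-2 aff ·: kk
K/II-3 ? I-1×I-2: KK|Kk|kk
K/II-4 un I-1×I-2: KK|Kk
K/III-1 un II-1×II-2: Kk
K/III-2 ? II-1×II-2: Kk|kk
⇒ K over [I-1,I-2,II-1,II-2,II-3,II-4,III-1,III-2]: 43 consistent
N/I-1 ? ·: NN|Nn|nn
N/I-2 un ·: NN|Nn
N/II-1 un I-1×I-2: NN|Nn
N/II-2 un ·: NN|Nn
N/II-3 un I-1×I-2: NN|Nn
N/II-4 ? I-1×I-2: NN|Nn|nn
N/III-1 un II-1×II-2: NN|Nn
N/III-2 ? II-1×II-2: NN|Nn|nn
⇒ N over [I-1,I-2,II-1,II-2,II-3,II-4,III-1,III-2]: 245 consistent
Q/I-1 un ·: Qq
Q/I-2 un ·: Qq
Q/II-1 aff I-1×I-2: qq
Q/II-2 ? ·: QQ|Qq
Q/II-3 ? I-1×I-2: QQ|Qq|qq
Q/II-4 un I-1×I-2: QQ|Qq
Q/III-1 un II-1×II-2: Qq
Q/III-2 un II-1×II-2: Qq
⇒ Q over [I-1,I-2,II-1,II-2,II-3,II-4,III-1,III-2]: 12 consistent

I-2 ∈ {KK NN Qq, KK Nn Qq, Kk NN Qq, Kk Nn Qq}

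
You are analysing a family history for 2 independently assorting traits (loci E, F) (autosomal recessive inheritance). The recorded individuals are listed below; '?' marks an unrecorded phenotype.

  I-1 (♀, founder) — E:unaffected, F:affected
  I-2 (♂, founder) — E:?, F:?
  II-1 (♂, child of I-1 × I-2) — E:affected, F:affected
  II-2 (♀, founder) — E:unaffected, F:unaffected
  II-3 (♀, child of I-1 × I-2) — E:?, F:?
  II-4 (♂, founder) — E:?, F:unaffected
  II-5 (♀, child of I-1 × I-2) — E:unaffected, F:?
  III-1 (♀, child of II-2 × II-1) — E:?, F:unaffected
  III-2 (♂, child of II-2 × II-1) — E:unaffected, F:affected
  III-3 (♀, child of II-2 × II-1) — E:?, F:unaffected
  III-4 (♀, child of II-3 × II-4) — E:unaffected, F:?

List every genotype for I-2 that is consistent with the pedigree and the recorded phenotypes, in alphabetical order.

I-2 ∈ {Ee Ff, Ee ff, ee Ff, ee ff}

E/I-1 un ·: Ee
E/I-2 ? ·: Ee|ee
E/II-1 aff I-1×I-2: ee
E/II-2 un ·: EE|Ee
E/II-3 ? I-1×I-2: EE|Ee|ee
E/II-4 ? ·: EE|Ee|ee
E/II-5 un I-1×I-2: EE|Ee
E/III-1 ? II-2×II-1: Ee|ee
E/III-2 un II-2×II-1: Ee
E/III-3 ? II-2×II-1: Ee|ee
E/III-4 un II-3×II-4: EE|Ee
⇒ E over [I-1,I-2,II-1,II-2,II-3,II-4,II-5,III-1,III-2,III-3,III-4]: 145 consistent
F/I-1 aff ·: ff
F/I-2 ? ·: Ff|ff
F/II-1 aff I-1×I-2: ff
F/II-2 un ·: Ff
F/II-3 ? I-1×I-2: Ff|ff
F/II-4 un ·: FF|Ff
F/II-5 ? I-1×I-2: Ff|ff
F/III-1 un II-2×II-1: Ff
F/III-2 aff II-2×II-1: ff
F/III-3 un II-2×II-1: Ff
F/III-4 ? II-3×II-4: FF|Ff|ff
⇒ F over [I-1,I-2,II-1,II-2,II-3,II-4,II-5,III-1,III-2,III-3,III-4]: 19 consistent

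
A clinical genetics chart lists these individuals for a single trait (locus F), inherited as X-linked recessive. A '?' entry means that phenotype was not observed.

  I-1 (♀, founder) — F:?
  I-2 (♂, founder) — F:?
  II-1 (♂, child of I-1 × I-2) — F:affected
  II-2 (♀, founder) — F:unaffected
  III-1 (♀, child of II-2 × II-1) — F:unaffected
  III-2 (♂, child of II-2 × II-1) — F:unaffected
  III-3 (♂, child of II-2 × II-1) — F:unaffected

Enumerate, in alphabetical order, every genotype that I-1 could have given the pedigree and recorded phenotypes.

F/I-1 ? ·: X^FX^f|X^fX^f
F/I-2 ? ·: X^FY|X^fY
F/II-1 aff I-1×I-2: X^fY
F/II-2 un ·: X^FX^F|X^FX^f
F/III-1 un II-2×II-1: X^FX^f
F/III-2 un II-2×II-1: X^FY
F/III-3 un II-2×II-1: X^FY
⇒ F over [I-1,I-2,II-1,II-2,III-1,III-2,III-3]: 8 consistent

I-1 ∈ {X^FX^f, X^fX^f}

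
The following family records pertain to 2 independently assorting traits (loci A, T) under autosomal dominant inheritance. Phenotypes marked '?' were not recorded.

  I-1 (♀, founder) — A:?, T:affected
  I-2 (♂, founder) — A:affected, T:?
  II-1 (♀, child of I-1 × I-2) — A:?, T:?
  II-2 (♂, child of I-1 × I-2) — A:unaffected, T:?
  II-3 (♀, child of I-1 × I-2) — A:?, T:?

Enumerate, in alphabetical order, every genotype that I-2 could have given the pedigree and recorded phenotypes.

I-2 ∈ {Aa TT, Aa Tt, Aa tt}

A/I-1 ? ·: aa|Aa
A/I-2 aff ·: Aa
A/II-1 ? I-1×I-2: aa|Aa|AA
A/II-2 un I-1×I-2: aa
A/II-3 ? I-1×I-2: aa|Aa|AA
⇒ A over [I-1,I-2,II-1,II-2,II-3]: 13 consistent
T/I-1 aff ·: Tt|TT
T/I-2 ? ·: tt|Tt|TT
T/II-1 ? I-1×I-2: tt|Tt|TT
T/II-2 ? I-1×I-2: tt|Tt|TT
T/II-3 ? I-1×I-2: tt|Tt|TT
⇒ T over [I-1,I-2,II-1,II-2,II-3]: 53 consistent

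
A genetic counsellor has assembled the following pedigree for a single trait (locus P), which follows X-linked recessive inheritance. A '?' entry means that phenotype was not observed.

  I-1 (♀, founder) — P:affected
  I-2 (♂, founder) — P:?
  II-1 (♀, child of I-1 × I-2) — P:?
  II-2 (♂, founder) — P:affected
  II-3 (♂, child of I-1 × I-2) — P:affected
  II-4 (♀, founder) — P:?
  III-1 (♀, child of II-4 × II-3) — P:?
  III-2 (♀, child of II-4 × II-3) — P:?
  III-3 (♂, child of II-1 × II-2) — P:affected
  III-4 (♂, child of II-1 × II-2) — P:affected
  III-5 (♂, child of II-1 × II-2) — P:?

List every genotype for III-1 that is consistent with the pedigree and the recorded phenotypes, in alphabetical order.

P/I-1 aff ·: X^pX^p
P/I-2 ? ·: X^PY|X^pY
P/II-1 ? I-1×I-2: X^PX^p|X^pX^p
P/II-2 aff ·: X^pY
P/II-3 aff I-1×I-2: X^pY
P/II-4 ? ·: X^PX^P|X^PX^p|X^pX^p
P/III-1 ? II-4×II-3: X^PX^p|X^pX^p
P/III-2 ? II-4×II-3: X^PX^p|X^pX^p
P/III-3 aff II-1×II-2: X^pY
P/III-4 aff II-1×II-2: X^pY
P/III-5 ? II-1×II-2: X^PY|X^pY
⇒ P over [I-1,I-2,II-1,II-2,II-3,II-4,III-1,III-2,III-3,III-4,III-5]: 18 consistent

III-1 ∈ {X^PX^p, X^pX^p}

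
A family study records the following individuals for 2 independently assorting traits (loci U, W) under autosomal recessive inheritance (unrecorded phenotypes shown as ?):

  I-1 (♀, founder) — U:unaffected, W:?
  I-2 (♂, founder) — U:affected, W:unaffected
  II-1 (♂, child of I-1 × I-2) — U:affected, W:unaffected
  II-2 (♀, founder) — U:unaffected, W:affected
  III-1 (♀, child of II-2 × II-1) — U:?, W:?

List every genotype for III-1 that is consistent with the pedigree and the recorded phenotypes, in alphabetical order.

III-1 ∈ {Uu Ww, Uu ww, uu Ww, uu ww}

U/I-1 un ·: Uu
U/I-2 aff ·: uu
U/II-1 aff I-1×I-2: uu
U/II-2 un ·: UU|Uu
U/III-1 ? II-2×II-1: Uu|uu
⇒ U over [I-1,I-2,II-1,II-2,III-1]: 3 consistent
W/I-1 ? ·: WW|Ww|ww
W/I-2 un ·: WW|Ww
W/II-1 un I-1×I-2: WW|Ww
W/II-2 aff ·: ww
W/III-1 ? II-2×II-1: Ww|ww
⇒ W over [I-1,I-2,II-1,II-2,III-1]: 14 consistent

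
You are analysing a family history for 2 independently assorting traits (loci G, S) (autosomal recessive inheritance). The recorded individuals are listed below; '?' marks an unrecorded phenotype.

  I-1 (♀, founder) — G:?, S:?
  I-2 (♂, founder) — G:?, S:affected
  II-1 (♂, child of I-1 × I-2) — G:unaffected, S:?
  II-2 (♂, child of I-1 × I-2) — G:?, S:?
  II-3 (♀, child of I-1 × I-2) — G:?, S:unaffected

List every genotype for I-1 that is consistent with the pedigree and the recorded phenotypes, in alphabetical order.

I-1 ∈ {GG SS, GG Ss, Gg SS, Gg Ss, gg SS, gg Ss}

G/I-1 ? ·: GG|Gg|gg
G/I-2 ? ·: GG|Gg|gg
G/II-1 un I-1×I-2: GG|Gg
G/II-2 ? I-1×I-2: GG|Gg|gg
G/II-3 ? I-1×I-2: GG|Gg|gg
⇒ G over [I-1,I-2,II-1,II-2,II-3]: 45 consistent
S/I-1 ? ·: SS|Ss
S/I-2 aff ·: ss
S/II-1 ? I-1×I-2: Ss|ss
S/II-2 ? I-1×I-2: Ss|ss
S/II-3 un I-1×I-2: Ss
⇒ S over [I-1,I-2,II-1,II-2,II-3]: 5 consistent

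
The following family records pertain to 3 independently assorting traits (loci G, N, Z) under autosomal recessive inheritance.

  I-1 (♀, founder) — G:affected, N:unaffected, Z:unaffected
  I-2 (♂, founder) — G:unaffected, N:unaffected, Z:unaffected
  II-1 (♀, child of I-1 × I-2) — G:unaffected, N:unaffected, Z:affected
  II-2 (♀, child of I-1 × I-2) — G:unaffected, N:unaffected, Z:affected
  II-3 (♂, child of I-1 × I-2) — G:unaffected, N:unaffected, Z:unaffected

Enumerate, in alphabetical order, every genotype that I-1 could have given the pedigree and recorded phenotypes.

G/I-1 aff ·: gg
G/I-2 un ·: GG|Gg
G/II-1 un I-1×I-2: Gg
G/II-2 un I-1×I-2: Gg
G/II-3 un I-1×I-2: Gg
⇒ G over [I-1,I-2,II-1,II-2,II-3]: 2 consistent
N/I-1 un ·: NN|Nn
N/I-2 un ·: NN|Nn
N/II-1 un I-1×I-2: NN|Nn
N/II-2 un I-1×I-2: NN|Nn
N/II-3 un I-1×I-2: NN|Nn
⇒ N over [I-1,I-2,II-1,II-2,II-3]: 25 consistent
Z/I-1 un ·: Zz
Z/I-2 un ·: Zz
Z/II-1 aff I-1×I-2: zz
Z/II-2 aff I-1×I-2: zz
Z/II-3 un I-1×I-2: ZZ|Zz
⇒ Z over [I-1,I-2,II-1,II-2,II-3]: 2 consistent

I-1 ∈ {gg NN Zz, gg Nn Zz}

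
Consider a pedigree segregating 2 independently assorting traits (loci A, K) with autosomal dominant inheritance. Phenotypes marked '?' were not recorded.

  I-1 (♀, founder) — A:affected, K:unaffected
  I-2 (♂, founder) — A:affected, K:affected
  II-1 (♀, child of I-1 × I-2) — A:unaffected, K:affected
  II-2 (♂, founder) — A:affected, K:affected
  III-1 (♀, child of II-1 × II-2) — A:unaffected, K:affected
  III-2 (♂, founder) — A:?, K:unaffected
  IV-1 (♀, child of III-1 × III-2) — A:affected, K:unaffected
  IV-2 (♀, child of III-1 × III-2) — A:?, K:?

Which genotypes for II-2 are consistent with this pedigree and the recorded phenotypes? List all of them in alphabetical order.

II-2 ∈ {Aa KK, Aa Kk}

A/I-1 aff ·: Aa
A/I-2 aff ·: Aa
A/II-1 un I-1×I-2: aa
A/II-2 aff ·: Aa
A/III-1 un II-1×II-2: aa
A/III-2 ? ·: Aa|AA
A/IV-1 aff III-1×III-2: Aa
A/IV-2 ? III-1×III-2: aa|Aa
⇒ A over [I-1,I-2,II-1,II-2,III-1,III-2,IV-1,IV-2]: 3 consistent
K/I-1 un ·: kk
K/I-2 aff ·: Kk|KK
K/II-1 aff I-1×I-2: Kk
K/II-2 aff ·: Kk|KK
K/III-1 aff II-1×II-2: Kk
K/III-2 un ·: kk
K/IV-1 un III-1×III-2: kk
K/IV-2 ? III-1×III-2: kk|Kk
⇒ K over [I-1,I-2,II-1,II-2,III-1,III-2,IV-1,IV-2]: 8 consistent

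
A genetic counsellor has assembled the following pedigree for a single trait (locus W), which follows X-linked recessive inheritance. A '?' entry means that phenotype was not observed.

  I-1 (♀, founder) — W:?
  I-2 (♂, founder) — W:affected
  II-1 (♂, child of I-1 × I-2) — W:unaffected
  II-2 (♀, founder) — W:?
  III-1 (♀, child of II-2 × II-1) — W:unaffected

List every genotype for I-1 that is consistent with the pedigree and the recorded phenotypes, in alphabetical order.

W/I-1 ? ·: X^WX^W|X^WX^w
W/I-2 aff ·: X^wY
W/II-1 un I-1×I-2: X^WY
W/II-2 ? ·: X^WX^W|X^WX^w|X^wX^w
W/III-1 un II-2×II-1: X^WX^W|X^WX^w
⇒ W over [I-1,I-2,II-1,II-2,III-1]: 8 consistent

I-1 ∈ {X^WX^W, X^WX^w}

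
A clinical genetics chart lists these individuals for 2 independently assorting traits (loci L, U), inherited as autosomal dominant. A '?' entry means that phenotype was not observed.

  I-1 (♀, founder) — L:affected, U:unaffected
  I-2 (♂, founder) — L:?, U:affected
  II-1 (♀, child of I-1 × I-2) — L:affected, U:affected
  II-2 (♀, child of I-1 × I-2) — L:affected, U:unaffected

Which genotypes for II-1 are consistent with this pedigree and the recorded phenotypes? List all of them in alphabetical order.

L/I-1 aff ·: Ll|LL
L/I-2 ? ·: ll|Ll|LL
L/II-1 aff I-1×I-2: Ll|LL
L/II-2 aff I-1×I-2: Ll|LL
⇒ L over [I-1,I-2,II-1,II-2]: 15 consistent
U/I-1 un ·: uu
U/I-2 aff ·: Uu
U/II-1 aff I-1×I-2: Uu
U/II-2 un I-1×I-2: uu
⇒ U over [I-1,I-2,II-1,II-2]: 1 consistent

II-1 ∈ {LL Uu, Ll Uu}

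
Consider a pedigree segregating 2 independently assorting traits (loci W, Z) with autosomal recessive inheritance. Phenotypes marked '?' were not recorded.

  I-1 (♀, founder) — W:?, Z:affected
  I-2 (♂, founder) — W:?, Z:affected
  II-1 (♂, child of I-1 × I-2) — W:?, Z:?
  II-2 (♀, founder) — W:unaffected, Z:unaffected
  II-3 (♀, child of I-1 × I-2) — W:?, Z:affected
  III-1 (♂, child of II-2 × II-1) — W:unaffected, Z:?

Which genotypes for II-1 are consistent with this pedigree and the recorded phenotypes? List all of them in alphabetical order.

II-1 ∈ {WW zz, Ww zz, ww zz}

W/I-1 ? ·: WW|Ww|ww
W/I-2 ? ·: WW|Ww|ww
W/II-1 ? I-1×I-2: WW|Ww|ww
W/II-2 un ·: WW|Ww
W/II-3 ? I-1×I-2: WW|Ww|ww
W/III-1 un II-2×II-1: WW|Ww
⇒ W over [I-1,I-2,II-1,II-2,II-3,III-1]: 92 consistent
Z/I-1 aff ·: zz
Z/I-2 aff ·: zz
Z/II-1 ? I-1×I-2: zz
Z/II-2 un ·: ZZ|Zz
Z/II-3 aff I-1×I-2: zz
Z/III-1 ? II-2×II-1: Zz|zz
⇒ Z over [I-1,I-2,II-1,II-2,II-3,III-1]: 3 consistent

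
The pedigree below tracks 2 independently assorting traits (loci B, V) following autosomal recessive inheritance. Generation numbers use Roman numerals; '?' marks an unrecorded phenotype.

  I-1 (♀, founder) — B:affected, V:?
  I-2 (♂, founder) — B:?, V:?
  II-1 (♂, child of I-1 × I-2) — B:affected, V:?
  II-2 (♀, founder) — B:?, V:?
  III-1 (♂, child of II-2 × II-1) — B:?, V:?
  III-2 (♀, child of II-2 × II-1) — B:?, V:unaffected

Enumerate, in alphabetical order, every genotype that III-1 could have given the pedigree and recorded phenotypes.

B/I-1 aff ·: bb
B/I-2 ? ·: Bb|bb
B/II-1 aff I-1×I-2: bb
B/II-2 ? ·: BB|Bb|bb
B/III-1 ? II-2×II-1: Bb|bb
B/III-2 ? II-2×II-1: Bb|bb
⇒ B over [I-1,I-2,II-1,II-2,III-1,III-2]: 12 consistent
V/I-1 ? ·: VV|Vv|vv
V/I-2 ? ·: VV|Vv|vv
V/II-1 ? I-1×I-2: VV|Vv|vv
V/II-2 ? ·: VV|Vv|vv
V/III-1 ? II-2×II-1: VV|Vv|vv
V/III-2 un II-2×II-1: VV|Vv
⇒ V over [I-1,I-2,II-1,II-2,III-1,III-2]: 120 consistent

III-1 ∈ {Bb VV, Bb Vv, Bb vv, bb VV, bb Vv, bb vv}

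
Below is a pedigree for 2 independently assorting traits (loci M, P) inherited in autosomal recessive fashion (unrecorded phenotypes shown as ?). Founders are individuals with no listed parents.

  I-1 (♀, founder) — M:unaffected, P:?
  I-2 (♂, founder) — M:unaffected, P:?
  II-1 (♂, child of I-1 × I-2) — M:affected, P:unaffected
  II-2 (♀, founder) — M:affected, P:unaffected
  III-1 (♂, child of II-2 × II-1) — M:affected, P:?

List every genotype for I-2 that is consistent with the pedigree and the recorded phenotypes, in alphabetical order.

M/I-1 un ·: Mm
M/I-2 un ·: Mm
M/II-1 aff I-1×I-2: mm
M/II-2 aff ·: mm
M/III-1 aff II-2×II-1: mm
⇒ M over [I-1,I-2,II-1,II-2,III-1]: 1 consistent
P/I-1 ? ·: PP|Pp|pp
P/I-2 ? ·: PP|Pp|pp
P/II-1 un I-1×I-2: PP|Pp
P/II-2 un ·: PP|Pp
P/III-1 ? II-2×II-1: PP|Pp|pp
⇒ P over [I-1,I-2,II-1,II-2,III-1]: 47 consistent

I-2 ∈ {Mm PP, Mm Pp, Mm pp}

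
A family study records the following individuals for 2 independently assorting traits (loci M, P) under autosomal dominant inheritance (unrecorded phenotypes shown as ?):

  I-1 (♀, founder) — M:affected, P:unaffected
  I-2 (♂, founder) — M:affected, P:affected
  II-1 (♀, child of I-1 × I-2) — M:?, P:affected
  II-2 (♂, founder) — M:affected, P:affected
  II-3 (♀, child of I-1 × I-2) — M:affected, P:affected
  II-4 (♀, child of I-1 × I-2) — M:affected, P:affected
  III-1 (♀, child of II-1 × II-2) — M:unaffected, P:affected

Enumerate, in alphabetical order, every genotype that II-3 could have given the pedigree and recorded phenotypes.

M/I-1 aff ·: Mm|MM
M/I-2 aff ·: Mm|MM
M/II-1 ? I-1×I-2: mm|Mm
M/II-2 aff ·: Mm
M/II-3 aff I-1×I-2: Mm|MM
M/II-4 aff I-1×I-2: Mm|MM
M/III-1 un II-1×II-2: mm
⇒ M over [I-1,I-2,II-1,II-2,II-3,II-4,III-1]: 16 consistent
P/I-1 un ·: pp
P/I-2 aff ·: Pp|PP
P/II-1 aff I-1×I-2: Pp
P/II-2 aff ·: Pp|PP
P/II-3 aff I-1×I-2: Pp
P/II-4 aff I-1×I-2: Pp
P/III-1 aff II-1×II-2: Pp|PP
⇒ P over [I-1,I-2,II-1,II-2,II-3,II-4,III-1]: 8 consistent

II-3 ∈ {MM Pp, Mm Pp}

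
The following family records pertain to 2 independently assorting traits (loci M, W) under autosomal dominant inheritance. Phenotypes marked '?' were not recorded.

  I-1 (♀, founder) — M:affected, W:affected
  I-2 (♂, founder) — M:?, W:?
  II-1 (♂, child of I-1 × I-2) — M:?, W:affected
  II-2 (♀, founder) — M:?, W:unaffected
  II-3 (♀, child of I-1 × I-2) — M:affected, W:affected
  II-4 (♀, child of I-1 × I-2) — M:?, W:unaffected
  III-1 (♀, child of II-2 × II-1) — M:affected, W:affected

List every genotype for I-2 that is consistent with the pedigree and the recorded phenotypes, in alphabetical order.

M/I-1 aff ·: Mm|MM
M/I-2 ? ·: mm|Mm|MM
M/II-1 ? I-1×I-2: mm|Mm|MM
M/II-2 ? ·: mm|Mm|MM
M/II-3 aff I-1×I-2: Mm|MM
M/II-4 ? I-1×I-2: mm|Mm|MM
M/III-1 aff II-2×II-1: Mm|MM
⇒ M over [I-1,I-2,II-1,II-2,II-3,II-4,III-1]: 161 consistent
W/I-1 aff ·: Ww
W/I-2 ? ·: ww|Ww
W/II-1 aff I-1×I-2: Ww|WW
W/II-2 un ·: ww
W/II-3 aff I-1×I-2: Ww|WW
W/II-4 un I-1×I-2: ww
W/III-1 aff II-2×II-1: Ww
⇒ W over [I-1,I-2,II-1,II-2,II-3,II-4,III-1]: 5 consistent

I-2 ∈ {MM Ww, MM ww, Mm Ww, Mm ww, mm Ww, mm ww}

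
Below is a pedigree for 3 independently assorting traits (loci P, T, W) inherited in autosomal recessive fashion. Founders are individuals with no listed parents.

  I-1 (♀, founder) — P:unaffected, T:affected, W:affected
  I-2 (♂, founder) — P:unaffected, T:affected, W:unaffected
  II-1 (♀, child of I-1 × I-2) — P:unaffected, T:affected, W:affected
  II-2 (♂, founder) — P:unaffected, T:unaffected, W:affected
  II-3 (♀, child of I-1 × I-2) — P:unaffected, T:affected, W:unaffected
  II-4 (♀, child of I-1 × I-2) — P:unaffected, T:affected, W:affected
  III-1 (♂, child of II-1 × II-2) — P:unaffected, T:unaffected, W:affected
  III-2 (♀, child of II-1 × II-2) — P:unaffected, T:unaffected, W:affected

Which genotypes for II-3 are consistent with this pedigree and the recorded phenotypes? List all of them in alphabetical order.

II-3 ∈ {PP tt Ww, Pp tt Ww}

P/I-1 un ·: PP|Pp
P/I-2 un ·: PP|Pp
P/II-1 un I-1×I-2: PP|Pp
P/II-2 un ·: PP|Pp
P/II-3 un I-1×I-2: PP|Pp
P/II-4 un I-1×I-2: PP|Pp
P/III-1 un II-1×II-2: PP|Pp
P/III-2 un II-1×II-2: PP|Pp
⇒ P over [I-1,I-2,II-1,II-2,II-3,II-4,III-1,III-2]: 161 consistent
T/I-1 aff ·: tt
T/I-2 aff ·: tt
T/II-1 aff I-1×I-2: tt
T/II-2 un ·: TT|Tt
T/II-3 aff I-1×I-2: tt
T/II-4 aff I-1×I-2: tt
T/III-1 un II-1×II-2: Tt
T/III-2 un II-1×II-2: Tt
⇒ T over [I-1,I-2,II-1,II-2,II-3,II-4,III-1,III-2]: 2 consistent
W/I-1 aff ·: ww
W/I-2 un ·: Ww
W/II-1 aff I-1×I-2: ww
W/II-2 aff ·: ww
W/II-3 un I-1×I-2: Ww
W/II-4 aff I-1×I-2: ww
W/III-1 aff II-1×II-2: ww
W/III-2 aff II-1×II-2: ww
⇒ W over [I-1,I-2,II-1,II-2,II-3,II-4,III-1,III-2]: 1 consistent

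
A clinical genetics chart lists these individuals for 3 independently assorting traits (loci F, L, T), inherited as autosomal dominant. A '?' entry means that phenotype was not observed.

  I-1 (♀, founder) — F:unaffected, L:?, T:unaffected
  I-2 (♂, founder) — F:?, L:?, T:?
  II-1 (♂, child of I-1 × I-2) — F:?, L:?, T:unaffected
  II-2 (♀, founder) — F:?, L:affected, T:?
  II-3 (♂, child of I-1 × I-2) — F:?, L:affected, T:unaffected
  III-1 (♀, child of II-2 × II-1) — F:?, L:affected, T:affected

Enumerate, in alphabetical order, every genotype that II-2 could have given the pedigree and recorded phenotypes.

II-2 ∈ {FF LL TT, FF LL Tt, FF Ll TT, FF Ll Tt, Ff LL TT, Ff LL Tt, Ff Ll TT, Ff Ll Tt, ff LL TT, ff LL Tt, ff Ll TT, ff Ll Tt}

F/I-1 un ·: ff
F/I-2 ? ·: ff|Ff|FF
F/II-1 ? I-1×I-2: ff|Ff
F/II-2 ? ·: ff|Ff|FF
F/II-3 ? I-1×I-2: ff|Ff
F/III-1 ? II-2×II-1: ff|Ff|FF
⇒ F over [I-1,I-2,II-1,II-2,II-3,III-1]: 33 consistent
L/I-1 ? ·: ll|Ll|LL
L/I-2 ? ·: ll|Ll|LL
L/II-1 ? I-1×I-2: ll|Ll|LL
L/II-2 aff ·: Ll|LL
L/II-3 aff I-1×I-2: Ll|LL
L/III-1 aff II-2×II-1: Ll|LL
⇒ L over [I-1,I-2,II-1,II-2,II-3,III-1]: 69 consistent
T/I-1 un ·: tt
T/I-2 ? ·: tt|Tt
T/II-1 un I-1×I-2: tt
T/II-2 ? ·: Tt|TT
T/II-3 un I-1×I-2: tt
T/III-1 aff II-2×II-1: Tt
⇒ T over [I-1,I-2,II-1,II-2,II-3,III-1]: 4 consistent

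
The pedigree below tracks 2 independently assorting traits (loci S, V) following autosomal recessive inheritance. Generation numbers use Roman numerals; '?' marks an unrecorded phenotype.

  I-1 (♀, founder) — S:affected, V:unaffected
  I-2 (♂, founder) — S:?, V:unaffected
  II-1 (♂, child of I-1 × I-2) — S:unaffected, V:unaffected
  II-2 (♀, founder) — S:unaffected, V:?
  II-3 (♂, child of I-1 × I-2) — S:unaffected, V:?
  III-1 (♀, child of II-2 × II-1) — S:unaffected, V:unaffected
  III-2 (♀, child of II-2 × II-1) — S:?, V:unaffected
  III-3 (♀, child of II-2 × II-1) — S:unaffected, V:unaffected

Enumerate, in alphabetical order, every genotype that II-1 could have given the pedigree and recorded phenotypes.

S/I-1 aff ·: ss
S/I-2 ? ·: SS|Ss
S/II-1 un I-1×I-2: Ss
S/II-2 un ·: SS|Ss
S/II-3 un I-1×I-2: Ss
S/III-1 un II-2×II-1: SS|Ss
S/III-2 ? II-2×II-1: SS|Ss|ss
S/III-3 un II-2×II-1: SS|Ss
⇒ S over [I-1,I-2,II-1,II-2,II-3,III-1,III-2,III-3]: 40 consistent
V/I-1 un ·: VV|Vv
V/I-2 un ·: VV|Vv
V/II-1 un I-1×I-2: VV|Vv
V/II-2 ? ·: VV|Vv|vv
V/II-3 ? I-1×I-2: VV|Vv|vv
V/III-1 un II-2×II-1: VV|Vv
V/III-2 un II-2×II-1: VV|Vv
V/III-3 un II-2×II-1: VV|Vv
⇒ V over [I-1,I-2,II-1,II-2,II-3,III-1,III-2,III-3]: 199 consistent

II-1 ∈ {Ss VV, Ss Vv}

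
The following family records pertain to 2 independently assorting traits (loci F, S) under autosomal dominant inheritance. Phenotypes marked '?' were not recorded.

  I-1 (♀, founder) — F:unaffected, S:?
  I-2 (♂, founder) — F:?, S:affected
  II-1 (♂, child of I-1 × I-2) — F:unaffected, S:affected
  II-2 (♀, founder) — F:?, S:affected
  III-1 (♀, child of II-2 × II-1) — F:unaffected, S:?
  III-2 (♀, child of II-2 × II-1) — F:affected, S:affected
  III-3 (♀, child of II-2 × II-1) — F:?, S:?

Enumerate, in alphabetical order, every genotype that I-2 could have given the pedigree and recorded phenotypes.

F/I-1 un ·: ff
F/I-2 ? ·: ff|Ff
F/II-1 un I-1×I-2: ff
F/II-2 ? ·: Ff
F/III-1 un II-2×II-1: ff
F/III-2 aff II-2×II-1: Ff
F/III-3 ? II-2×II-1: ff|Ff
⇒ F over [I-1,I-2,II-1,II-2,III-1,III-2,III-3]: 4 consistent
S/I-1 ? ·: ss|Ss|SS
S/I-2 aff ·: Ss|SS
S/II-1 aff I-1×I-2: Ss|SS
S/II-2 aff ·: Ss|SS
S/III-1 ? II-2×II-1: ss|Ss|SS
S/III-2 aff II-2×II-1: Ss|SS
S/III-3 ? II-2×II-1: ss|Ss|SS
⇒ S over [I-1,I-2,II-1,II-2,III-1,III-2,III-3]: 166 consistent

I-2 ∈ {Ff SS, Ff Ss, ff SS, ff Ss}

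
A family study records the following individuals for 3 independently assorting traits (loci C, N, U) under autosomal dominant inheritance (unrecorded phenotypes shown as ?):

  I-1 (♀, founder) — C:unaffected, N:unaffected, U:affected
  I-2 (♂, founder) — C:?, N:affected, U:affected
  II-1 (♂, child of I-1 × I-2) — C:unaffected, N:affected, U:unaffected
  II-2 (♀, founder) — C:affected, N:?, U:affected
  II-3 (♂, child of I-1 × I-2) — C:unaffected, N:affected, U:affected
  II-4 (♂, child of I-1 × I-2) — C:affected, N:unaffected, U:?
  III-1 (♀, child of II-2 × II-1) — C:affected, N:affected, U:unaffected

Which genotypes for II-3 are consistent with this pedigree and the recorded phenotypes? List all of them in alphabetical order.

C/I-1 un ·: cc
C/I-2 ? ·: Cc
C/II-1 un I-1×I-2: cc
C/II-2 aff ·: Cc|CC
C/II-3 un I-1×I-2: cc
C/II-4 aff I-1×I-2: Cc
C/III-1 aff II-2×II-1: Cc
⇒ C over [I-1,I-2,II-1,II-2,II-3,II-4,III-1]: 2 consistent
N/I-1 un ·: nn
N/I-2 aff ·: Nn
N/II-1 aff I-1×I-2: Nn
N/II-2 ? ·: nn|Nn|NN
N/II-3 aff I-1×I-2: Nn
N/II-4 un I-1×I-2: nn
N/III-1 aff II-2×II-1: Nn|NN
⇒ N over [I-1,I-2,II-1,II-2,II-3,II-4,III-1]: 5 consistent
U/I-1 aff ·: Uu
U/I-2 aff ·: Uu
U/II-1 un I-1×I-2: uu
U/II-2 aff ·: Uu
U/II-3 aff I-1×I-2: Uu|UU
U/II-4 ? I-1×I-2: uu|Uu|UU
U/III-1 un II-2×II-1: uu
⇒ U over [I-1,I-2,II-1,II-2,II-3,II-4,III-1]: 6 consistent

II-3 ∈ {cc Nn UU, cc Nn Uu}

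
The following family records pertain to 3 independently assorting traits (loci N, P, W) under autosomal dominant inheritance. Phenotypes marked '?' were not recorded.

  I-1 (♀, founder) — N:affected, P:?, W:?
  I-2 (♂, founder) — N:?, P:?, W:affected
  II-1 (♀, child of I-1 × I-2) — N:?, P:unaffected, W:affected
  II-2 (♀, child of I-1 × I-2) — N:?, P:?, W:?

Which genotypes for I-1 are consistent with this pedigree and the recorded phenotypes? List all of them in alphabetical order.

N/I-1 aff ·: Nn|NN
N/I-2 ? ·: nn|Nn|NN
N/II-1 ? I-1×I-2: nn|Nn|NN
N/II-2 ? I-1×I-2: nn|Nn|NN
⇒ N over [I-1,I-2,II-1,II-2]: 23 consistent
P/I-1 ? ·: pp|Pp
P/I-2 ? ·: pp|Pp
P/II-1 un I-1×I-2: pp
P/II-2 ? I-1×I-2: pp|Pp|PP
⇒ P over [I-1,I-2,II-1,II-2]: 8 consistent
W/I-1 ? ·: ww|Ww|WW
W/I-2 aff ·: Ww|WW
W/II-1 aff I-1×I-2: Ww|WW
W/II-2 ? I-1×I-2: ww|Ww|WW
⇒ W over [I-1,I-2,II-1,II-2]: 18 consistent

I-1 ∈ {NN Pp WW, NN Pp Ww, NN Pp ww, NN pp WW, NN pp Ww, NN pp ww, Nn Pp WW, Nn Pp Ww, Nn Pp ww, Nn pp WW, Nn pp Ww, Nn pp ww}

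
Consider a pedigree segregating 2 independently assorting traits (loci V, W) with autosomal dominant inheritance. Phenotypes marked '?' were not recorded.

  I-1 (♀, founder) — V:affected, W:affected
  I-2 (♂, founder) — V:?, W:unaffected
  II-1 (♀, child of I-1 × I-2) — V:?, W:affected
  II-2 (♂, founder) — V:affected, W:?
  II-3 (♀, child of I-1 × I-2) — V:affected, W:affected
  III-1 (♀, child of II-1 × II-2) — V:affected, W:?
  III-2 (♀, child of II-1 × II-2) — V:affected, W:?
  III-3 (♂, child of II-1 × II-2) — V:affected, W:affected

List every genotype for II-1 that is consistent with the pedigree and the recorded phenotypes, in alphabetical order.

II-1 ∈ {VV Ww, Vv Ww, vv Ww}

V/I-1 aff ·: Vv|VV
V/I-2 ? ·: vv|Vv|VV
V/II-1 ? I-1×I-2: vv|Vv|VV
V/II-2 aff ·: Vv|VV
V/II-3 aff I-1×I-2: Vv|VV
V/III-1 aff II-1×II-2: Vv|VV
V/III-2 aff II-1×II-2: Vv|VV
V/III-3 aff II-1×II-2: Vv|VV
⇒ V over [I-1,I-2,II-1,II-2,II-3,III-1,III-2,III-3]: 197 consistent
W/I-1 aff ·: Ww|WW
W/I-2 un ·: ww
W/II-1 aff I-1×I-2: Ww
W/II-2 ? ·: ww|Ww|WW
W/II-3 aff I-1×I-2: Ww
W/III-1 ? II-1×II-2: ww|Ww|WW
W/III-2 ? II-1×II-2: ww|Ww|WW
W/III-3 aff II-1×II-2: Ww|WW
⇒ W over [I-1,I-2,II-1,II-2,II-3,III-1,III-2,III-3]: 60 consistent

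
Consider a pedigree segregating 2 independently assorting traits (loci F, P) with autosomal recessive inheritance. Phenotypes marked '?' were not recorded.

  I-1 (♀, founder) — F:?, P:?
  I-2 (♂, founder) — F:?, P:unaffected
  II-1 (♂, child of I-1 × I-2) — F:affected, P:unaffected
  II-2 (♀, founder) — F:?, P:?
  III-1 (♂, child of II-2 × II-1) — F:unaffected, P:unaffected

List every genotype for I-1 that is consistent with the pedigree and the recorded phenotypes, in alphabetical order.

I-1 ∈ {Ff PP, Ff Pp, Ff pp, ff PP, ff Pp, ff pp}

F/I-1 ? ·: Ff|ff
F/I-2 ? ·: Ff|ff
F/II-1 aff I-1×I-2: ff
F/II-2 ? ·: FF|Ff
F/III-1 un II-2×II-1: Ff
⇒ F over [I-1,I-2,II-1,II-2,III-1]: 8 consistent
P/I-1 ? ·: PP|Pp|pp
P/I-2 un ·: PP|Pp
P/II-1 un I-1×I-2: PP|Pp
P/II-2 ? ·: PP|Pp|pp
P/III-1 un II-2×II-1: PP|Pp
⇒ P over [I-1,I-2,II-1,II-2,III-1]: 41 consistent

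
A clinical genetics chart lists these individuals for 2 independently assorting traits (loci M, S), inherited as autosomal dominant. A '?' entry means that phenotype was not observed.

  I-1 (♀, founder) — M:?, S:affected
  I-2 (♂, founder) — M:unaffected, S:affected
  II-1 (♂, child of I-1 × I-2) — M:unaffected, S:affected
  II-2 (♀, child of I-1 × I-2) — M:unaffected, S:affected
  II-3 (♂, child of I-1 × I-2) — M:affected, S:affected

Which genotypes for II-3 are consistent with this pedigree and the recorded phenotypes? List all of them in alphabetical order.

M/I-1 ? ·: Mm
M/I-2 un ·: mm
M/II-1 un I-1×I-2: mm
M/II-2 un I-1×I-2: mm
M/II-3 aff I-1×I-2: Mm
⇒ M over [I-1,I-2,II-1,II-2,II-3]: 1 consistent
S/I-1 aff ·: Ss|SS
S/I-2 aff ·: Ss|SS
S/II-1 aff I-1×I-2: Ss|SS
S/II-2 aff I-1×I-2: Ss|SS
S/II-3 aff I-1×I-2: Ss|SS
⇒ S over [I-1,I-2,II-1,II-2,II-3]: 25 consistent

II-3 ∈ {Mm SS, Mm Ss}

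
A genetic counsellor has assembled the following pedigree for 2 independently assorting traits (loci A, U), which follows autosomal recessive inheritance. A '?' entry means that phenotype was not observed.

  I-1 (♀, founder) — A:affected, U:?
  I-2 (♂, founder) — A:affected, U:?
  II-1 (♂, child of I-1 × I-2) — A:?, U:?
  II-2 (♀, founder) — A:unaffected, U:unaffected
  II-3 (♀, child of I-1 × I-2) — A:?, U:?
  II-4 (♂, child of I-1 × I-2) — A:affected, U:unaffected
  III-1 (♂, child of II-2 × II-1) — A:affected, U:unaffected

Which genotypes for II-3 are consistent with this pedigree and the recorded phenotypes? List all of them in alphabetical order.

A/I-1 aff ·: aa
A/I-2 aff ·: aa
A/II-1 ? I-1×I-2: aa
A/II-2 un ·: Aa
A/II-3 ? I-1×I-2: aa
A/II-4 aff I-1×I-2: aa
A/III-1 aff II-2×II-1: aa
⇒ A over [I-1,I-2,II-1,II-2,II-3,II-4,III-1]: 1 consistent
U/I-1 ? ·: UU|Uu|uu
U/I-2 ? ·: UU|Uu|uu
U/II-1 ? I-1×I-2: UU|Uu|uu
U/II-2 un ·: UU|Uu
U/II-3 ? I-1×I-2: UU|Uu|uu
U/II-4 un I-1×I-2: UU|Uu
U/III-1 un II-2×II-1: UU|Uu
⇒ U over [I-1,I-2,II-1,II-2,II-3,II-4,III-1]: 145 consistent

II-3 ∈ {aa UU, aa Uu, aa uu}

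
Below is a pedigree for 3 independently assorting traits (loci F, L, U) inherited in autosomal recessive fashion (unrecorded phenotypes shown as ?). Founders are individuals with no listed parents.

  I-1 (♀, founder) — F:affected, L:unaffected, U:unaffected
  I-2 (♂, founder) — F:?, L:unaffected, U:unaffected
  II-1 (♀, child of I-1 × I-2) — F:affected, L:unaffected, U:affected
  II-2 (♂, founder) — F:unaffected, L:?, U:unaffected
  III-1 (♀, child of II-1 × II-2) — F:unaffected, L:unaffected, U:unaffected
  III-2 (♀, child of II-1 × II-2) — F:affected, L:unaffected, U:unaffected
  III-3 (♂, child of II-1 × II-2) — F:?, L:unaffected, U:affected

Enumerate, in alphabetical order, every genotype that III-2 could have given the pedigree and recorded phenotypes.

III-2 ∈ {ff LL Uu, ff Ll Uu}

F/I-1 aff ·: ff
F/I-2 ? ·: Ff|ff
F/II-1 aff I-1×I-2: ff
F/II-2 un ·: Ff
F/III-1 un II-1×II-2: Ff
F/III-2 aff II-1×II-2: ff
F/III-3 ? II-1×II-2: Ff|ff
⇒ F over [I-1,I-2,II-1,II-2,III-1,III-2,III-3]: 4 consistent
L/I-1 un ·: LL|Ll
L/I-2 un ·: LL|Ll
L/II-1 un I-1×I-2: LL|Ll
L/II-2 ? ·: LL|Ll|ll
L/III-1 un II-1×II-2: LL|Ll
L/III-2 un II-1×II-2: LL|Ll
L/III-3 un II-1×II-2: LL|Ll
⇒ L over [I-1,I-2,II-1,II-2,III-1,III-2,III-3]: 91 consistent
U/I-1 un ·: Uu
U/I-2 un ·: Uu
U/II-1 aff I-1×I-2: uu
U/II-2 un ·: Uu
U/III-1 un II-1×II-2: Uu
U/III-2 un II-1×II-2: Uu
U/III-3 aff II-1×II-2: uu
⇒ U over [I-1,I-2,II-1,II-2,III-1,III-2,III-3]: 1 consistent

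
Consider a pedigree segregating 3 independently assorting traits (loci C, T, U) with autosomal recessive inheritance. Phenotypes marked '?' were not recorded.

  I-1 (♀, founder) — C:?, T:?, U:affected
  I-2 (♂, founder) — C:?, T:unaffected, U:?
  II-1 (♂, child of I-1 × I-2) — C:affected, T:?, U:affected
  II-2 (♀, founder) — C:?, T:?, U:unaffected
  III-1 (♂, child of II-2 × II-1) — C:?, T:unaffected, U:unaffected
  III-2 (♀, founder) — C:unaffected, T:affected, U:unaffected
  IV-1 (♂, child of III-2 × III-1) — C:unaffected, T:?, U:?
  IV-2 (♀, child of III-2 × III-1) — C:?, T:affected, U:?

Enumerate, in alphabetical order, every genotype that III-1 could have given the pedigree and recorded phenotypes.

C/I-1 ? ·: Cc|cc
C/I-2 ? ·: Cc|cc
C/II-1 aff I-1×I-2: cc
C/II-2 ? ·: CC|Cc|cc
C/III-1 ? II-2×II-1: Cc|cc
C/III-2 un ·: CC|Cc
C/IV-1 un III-2×III-1: CC|Cc
C/IV-2 ? III-2×III-1: CC|Cc|cc
⇒ C over [I-1,I-2,II-1,II-2,III-1,III-2,IV-1,IV-2]: 104 consistent
T/I-1 ? ·: TT|Tt|tt
T/I-2 un ·: TT|Tt
T/II-1 ? I-1×I-2: TT|Tt|tt
T/II-2 ? ·: TT|Tt|tt
T/III-1 un II-2×II-1: Tt
T/III-2 aff ·: tt
T/IV-1 ? III-2×III-1: Tt|tt
T/IV-2 aff III-2×III-1: tt
⇒ T over [I-1,I-2,II-1,II-2,III-1,III-2,IV-1,IV-2]: 54 consistent
U/I-1 aff ·: uu
U/I-2 ? ·: Uu|uu
U/II-1 aff I-1×I-2: uu
U/II-2 un ·: UU|Uu
U/III-1 un II-2×II-1: Uu
U/III-2 un ·: UU|Uu
U/IV-1 ? III-2×III-1: UU|Uu|uu
U/IV-2 ? III-2×III-1: UU|Uu|uu
⇒ U over [I-1,I-2,II-1,II-2,III-1,III-2,IV-1,IV-2]: 52 consistent

III-1 ∈ {Cc Tt Uu, cc Tt Uu}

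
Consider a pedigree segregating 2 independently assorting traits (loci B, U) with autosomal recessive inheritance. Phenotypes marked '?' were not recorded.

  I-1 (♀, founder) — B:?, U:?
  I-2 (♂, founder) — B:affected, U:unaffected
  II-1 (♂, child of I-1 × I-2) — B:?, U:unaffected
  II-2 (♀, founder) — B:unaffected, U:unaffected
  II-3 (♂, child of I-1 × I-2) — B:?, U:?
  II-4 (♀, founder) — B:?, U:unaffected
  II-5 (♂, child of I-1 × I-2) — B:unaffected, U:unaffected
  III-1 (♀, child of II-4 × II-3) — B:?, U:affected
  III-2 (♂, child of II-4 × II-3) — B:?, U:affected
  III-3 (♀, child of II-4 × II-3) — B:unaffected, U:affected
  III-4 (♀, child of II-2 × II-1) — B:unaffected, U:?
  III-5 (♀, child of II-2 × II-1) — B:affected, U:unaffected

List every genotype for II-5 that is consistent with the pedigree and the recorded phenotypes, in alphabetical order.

II-5 ∈ {Bb UU, Bb Uu}

B/I-1 ? ·: BB|Bb
B/I-2 aff ·: bb
B/II-1 ? I-1×I-2: Bb|bb
B/II-2 un ·: Bb
B/II-3 ? I-1×I-2: Bb|bb
B/II-4 ? ·: BB|Bb|bb
B/II-5 un I-1×I-2: Bb
B/III-1 ? II-4×II-3: BB|Bb|bb
B/III-2 ? II-4×II-3: BB|Bb|bb
B/III-3 un II-4×II-3: BB|Bb
B/III-4 un II-2×II-1: BB|Bb
B/III-5 aff II-2×II-1: bb
⇒ B over [I-1,I-2,II-1,II-2,II-3,II-4,II-5,III-1,III-2,III-3,III-4,III-5]: 165 consistent
U/I-1 ? ·: UU|Uu|uu
U/I-2 un ·: UU|Uu
U/II-1 un I-1×I-2: UU|Uu
U/II-2 un ·: UU|Uu
U/II-3 ? I-1×I-2: Uu|uu
U/II-4 un ·: Uu
U/II-5 un I-1×I-2: UU|Uu
U/III-1 aff II-4×II-3: uu
U/III-2 aff II-4×II-3: uu
U/III-3 aff II-4×II-3: uu
U/III-4 ? II-2×II-1: UU|Uu|uu
U/III-5 un II-2×II-1: UU|Uu
⇒ U over [I-1,I-2,II-1,II-2,II-3,II-4,II-5,III-1,III-2,III-3,III-4,III-5]: 150 consistent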